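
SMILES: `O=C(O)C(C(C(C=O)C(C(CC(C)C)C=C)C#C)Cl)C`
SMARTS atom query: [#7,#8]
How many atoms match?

Check the 20 heavy atoms by environment: 16× C → no; 1× Cl → no; 3× O → match.
That gives 3 matching atoms.

3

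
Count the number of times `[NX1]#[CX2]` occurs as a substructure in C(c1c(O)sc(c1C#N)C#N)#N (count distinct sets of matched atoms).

3

[NX1]#[CX2] is the SMARTS for a nitrile: a nitrogen triple-bonded to a two-connected carbon.
The molecule carries 3 separate instances of a nitrile (-C#N) meeting every constraint; each maps to a distinct set of atoms, giving 3 matches.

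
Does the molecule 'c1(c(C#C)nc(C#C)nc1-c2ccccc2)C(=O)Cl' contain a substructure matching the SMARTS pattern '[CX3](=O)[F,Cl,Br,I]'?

Yes

The pattern [CX3](=O)[F,Cl,Br,I] describes a carbonyl carbon bonded to a halogen — an acyl halide.
The molecule carries an acyl chloride (-C(=O)Cl), whose atoms satisfy every constraint of the query, so the pattern matches.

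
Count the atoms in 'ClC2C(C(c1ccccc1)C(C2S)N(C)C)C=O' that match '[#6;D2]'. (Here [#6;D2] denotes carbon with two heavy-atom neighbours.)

6

The query [#6;D2] means: any carbon bonded to exactly two heavy atoms.
Check the 18 heavy atoms by environment: 5× C (D3) → no; 1× S (D1) → no; 1× C (D2) → match; 1× O (D1) → no; 1× Cl (D1) → no; 1× N (D3) → no; 2× C (D1) → no; 1× c (aromatic, D3) → no; 5× c (aromatic, D2) → match.
Summing the matching environments: 1 + 5 = 6 matching atoms.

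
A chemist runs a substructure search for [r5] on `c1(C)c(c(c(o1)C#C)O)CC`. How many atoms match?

5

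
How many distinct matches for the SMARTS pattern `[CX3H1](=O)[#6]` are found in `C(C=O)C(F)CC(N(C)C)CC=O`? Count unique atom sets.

[CX3H1](=O)[#6] is the SMARTS for an aldehyde: an sp2 carbon with one H, double-bonded to O and single-bonded to carbon.
The molecule carries 2 separate instances of an aldehyde (-CHO) meeting every constraint; each maps to a distinct set of atoms, giving 2 matches.

2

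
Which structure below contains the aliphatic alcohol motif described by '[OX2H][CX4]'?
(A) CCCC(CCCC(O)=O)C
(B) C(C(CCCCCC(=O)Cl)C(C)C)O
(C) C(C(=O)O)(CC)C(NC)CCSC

B

[OX2H][CX4] describes a hydroxyl oxygen bound to an sp3 (X4) carbon (an aliphatic alcohol).
(A) has a carboxylic acid group (-C(=O)OH) but the -OH is on a CX3 carbonyl carbon, not a CX4 carbon.
(B) contains a hydroxyl group (-OH), which satisfies every atom and bond constraint.
(C) has a carboxylic acid group (-C(=O)OH) but the -OH is on a CX3 carbonyl carbon, not a CX4 carbon.
So the answer is (B).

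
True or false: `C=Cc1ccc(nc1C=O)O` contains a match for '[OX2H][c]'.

The pattern [OX2H][c] describes a hydroxyl oxygen attached to an aromatic carbon — a phenol.
The molecule carries a hydroxyl group (-OH), whose atoms satisfy every constraint of the query, so the pattern matches.

True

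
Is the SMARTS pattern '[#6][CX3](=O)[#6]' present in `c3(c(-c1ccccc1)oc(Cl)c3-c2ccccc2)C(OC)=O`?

The pattern [#6][CX3](=O)[#6] describes a carbonyl carbon (no H) flanked by two carbons — a ketone.
The closest candidate here is a methyl-ester group (-C(=O)OCH3), but one neighbour of the carbonyl carbon is O, not C. No other fragment satisfies the full query, so there is no match.

No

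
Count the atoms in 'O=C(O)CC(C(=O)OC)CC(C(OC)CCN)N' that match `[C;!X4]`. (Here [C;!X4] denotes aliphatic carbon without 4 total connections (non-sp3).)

Check the 18 heavy atoms by environment: 9× C (X4) → no; 3× O (X2) → no; 2× C (X3) → match; 2× O (X1) → no; 2× N (X3) → no.
That gives 2 matching atoms.

2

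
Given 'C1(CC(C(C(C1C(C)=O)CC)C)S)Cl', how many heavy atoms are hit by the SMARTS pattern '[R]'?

Check the 14 heavy atoms by environment: 6× C (in 6-ring) → match; 5× C (acyclic) → no; 1× O (acyclic) → no; 1× S (acyclic) → no; 1× Cl (acyclic) → no.
That gives 6 matching atoms.

6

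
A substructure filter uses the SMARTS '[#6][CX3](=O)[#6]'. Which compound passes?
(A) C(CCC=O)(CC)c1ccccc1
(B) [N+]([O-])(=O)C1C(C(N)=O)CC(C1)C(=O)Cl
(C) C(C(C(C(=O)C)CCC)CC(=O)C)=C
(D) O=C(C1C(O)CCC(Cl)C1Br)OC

C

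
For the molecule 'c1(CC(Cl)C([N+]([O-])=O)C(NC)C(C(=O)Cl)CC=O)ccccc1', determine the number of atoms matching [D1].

7

Check the 23 heavy atoms by environment: 3× C (D2) → no; 5× C (D3) → no; 1× N (D2) → no; 1× C (D1) → match; 3× O (D1) → match; 2× Cl (D1) → match; 1× c (aromatic, D3) → no; 5× c (aromatic, D2) → no; 1× N (charge +1, D3) → no; 1× O (charge -1, D1) → match.
Summing the matching environments: 1 + 3 + 2 + 1 = 7 matching atoms.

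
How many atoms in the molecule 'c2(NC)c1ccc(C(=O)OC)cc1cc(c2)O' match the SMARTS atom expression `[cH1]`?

5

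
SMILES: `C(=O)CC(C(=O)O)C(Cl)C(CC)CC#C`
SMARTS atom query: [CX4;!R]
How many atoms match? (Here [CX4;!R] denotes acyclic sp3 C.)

7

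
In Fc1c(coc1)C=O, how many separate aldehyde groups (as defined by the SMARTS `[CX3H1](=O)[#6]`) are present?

1

[CX3H1](=O)[#6] is the SMARTS for an aldehyde: an sp2 carbon with one H, double-bonded to O and single-bonded to carbon.
Exactly one fragment in the molecule meets all constraints, giving 1 match.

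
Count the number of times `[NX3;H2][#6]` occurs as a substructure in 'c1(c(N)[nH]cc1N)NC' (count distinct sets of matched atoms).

2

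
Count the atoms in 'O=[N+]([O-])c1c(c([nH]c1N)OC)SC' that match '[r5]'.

The query [r5] means: r5 matches atoms in a five-membered ring.
Check the 13 heavy atoms by environment: 1× n (aromatic, in 5-ring) → match; 4× c (aromatic, in 5-ring) → match; 2× O (acyclic) → no; 2× C (acyclic) → no; 1× N (acyclic) → no; 1× N (charge +1, acyclic) → no; 1× O (charge -1, acyclic) → no; 1× S (acyclic) → no.
Summing the matching environments: 1 + 4 = 5 matching atoms.

5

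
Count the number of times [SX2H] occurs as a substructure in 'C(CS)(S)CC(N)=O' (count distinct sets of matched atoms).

[SX2H] is the SMARTS for a thiol: an aliphatic sulfur with two connections, one being H.
The molecule carries 2 separate instances of a thiol (-SH) meeting every constraint; each maps to a distinct set of atoms, giving 2 matches.

2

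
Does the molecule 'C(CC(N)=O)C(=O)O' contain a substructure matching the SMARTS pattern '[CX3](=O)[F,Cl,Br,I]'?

The pattern [CX3](=O)[F,Cl,Br,I] describes a carbonyl carbon bonded to a halogen — an acyl halide.
The closest candidate here is a carboxylic acid group (-C(=O)OH), but the carbonyl is bonded to -OH, not to a halogen. No other fragment satisfies the full query, so there is no match.

No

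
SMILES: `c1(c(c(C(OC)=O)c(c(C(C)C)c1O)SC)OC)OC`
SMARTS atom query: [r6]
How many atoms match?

6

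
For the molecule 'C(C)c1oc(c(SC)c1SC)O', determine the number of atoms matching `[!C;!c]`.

The query [!C;!c] means: neither aliphatic nor aromatic carbon — same as [!#6].
Check the 12 heavy atoms by environment: 1× o (aromatic) → match; 4× c (aromatic) → no; 2× S → match; 4× C → no; 1× O → match.
Summing the matching environments: 1 + 2 + 1 = 4 matching atoms.

4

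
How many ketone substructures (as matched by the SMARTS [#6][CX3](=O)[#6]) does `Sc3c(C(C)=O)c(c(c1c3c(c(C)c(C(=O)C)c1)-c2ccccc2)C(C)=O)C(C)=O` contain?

4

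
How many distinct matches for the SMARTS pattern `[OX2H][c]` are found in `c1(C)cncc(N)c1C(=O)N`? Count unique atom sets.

0

[OX2H][c] is the SMARTS for a phenol: a hydroxyl oxygen attached to an aromatic carbon.
No fragment in the molecule satisfies every constraint, giving 0 matches.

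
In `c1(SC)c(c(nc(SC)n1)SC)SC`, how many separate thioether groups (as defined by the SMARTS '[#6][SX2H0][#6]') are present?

4

[#6][SX2H0][#6] is the SMARTS for a thioether: an aliphatic sulfur bridging two carbons with no H on the sulfur.
The molecule carries 4 separate instances of a methylthio ether (-SCH3) meeting every constraint; each maps to a distinct set of atoms, giving 4 matches.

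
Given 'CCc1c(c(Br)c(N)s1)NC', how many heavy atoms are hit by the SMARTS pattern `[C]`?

Check the 11 heavy atoms by environment: 1× s (aromatic) → no; 4× c (aromatic) → no; 2× N → no; 3× C → match; 1× Br → no.
That gives 3 matching atoms.

3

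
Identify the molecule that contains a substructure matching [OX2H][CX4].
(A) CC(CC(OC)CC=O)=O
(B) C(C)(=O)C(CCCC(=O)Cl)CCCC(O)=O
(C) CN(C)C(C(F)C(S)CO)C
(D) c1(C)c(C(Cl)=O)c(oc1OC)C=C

[OX2H][CX4] describes a hydroxyl oxygen bound to an sp3 (X4) carbon (an aliphatic alcohol).
(A) has a methoxy ether (-OCH3) but the oxygen has H0 (ether), not H1.
(B) has a carboxylic acid group (-C(=O)OH) but the -OH is on a CX3 carbonyl carbon, not a CX4 carbon.
(C) contains a hydroxyl group (-OH), which satisfies every atom and bond constraint.
(D) has a methoxy ether (-OCH3) but the oxygen has H0 (ether), not H1.
So the answer is (C).

C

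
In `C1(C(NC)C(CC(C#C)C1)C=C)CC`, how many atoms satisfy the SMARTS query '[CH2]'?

The query [CH2] means: aliphatic carbon with exactly two hydrogens.
Check the 14 heavy atoms by environment: 4× C (H2) → match; 6× C (H1) → no; 1× N (H1) → no; 2× C (H3) → no; 1× C (H0) → no.
That gives 4 matching atoms.

4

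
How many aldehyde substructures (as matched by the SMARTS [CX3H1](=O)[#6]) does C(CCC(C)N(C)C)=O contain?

1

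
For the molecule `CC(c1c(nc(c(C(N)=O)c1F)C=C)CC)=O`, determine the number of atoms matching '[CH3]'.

2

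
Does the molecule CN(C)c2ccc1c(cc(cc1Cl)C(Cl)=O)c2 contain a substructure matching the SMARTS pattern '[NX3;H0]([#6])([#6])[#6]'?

Yes

The pattern [NX3;H0]([#6])([#6])[#6] describes a trivalent nitrogen with no H, bonded to three carbons — a tertiary amine.
The molecule carries a dimethylamino group (-N(CH3)2), whose atoms satisfy every constraint of the query, so the pattern matches.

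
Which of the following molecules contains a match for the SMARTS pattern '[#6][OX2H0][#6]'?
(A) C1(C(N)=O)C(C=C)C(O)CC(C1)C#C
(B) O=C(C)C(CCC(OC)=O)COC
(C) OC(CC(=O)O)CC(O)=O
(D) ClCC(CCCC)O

B

[#6][OX2H0][#6] describes an aliphatic oxygen bridging two carbons with no H on the oxygen (an ether).
(A) has a hydroxyl group (-OH) but the oxygen has H1, not H0 bridging two carbons.
(B) contains a methoxy ether (-OCH3), which satisfies every atom and bond constraint.
(C) has a carboxylic acid group (-C(=O)OH) but the -OH oxygen has H1; the =O is OX1, not OX2.
(D) has a hydroxyl group (-OH) but the oxygen has H1, not H0 bridging two carbons.
So the answer is (B).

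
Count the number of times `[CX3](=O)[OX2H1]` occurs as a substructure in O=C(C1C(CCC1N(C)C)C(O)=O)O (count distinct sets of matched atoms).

2

[CX3](=O)[OX2H1] is the SMARTS for a carboxylic acid: an sp2 carbon double-bonded to O and single-bonded to an -OH oxygen.
The molecule carries 2 separate instances of a carboxylic acid group (-C(=O)OH) meeting every constraint; each maps to a distinct set of atoms, giving 2 matches.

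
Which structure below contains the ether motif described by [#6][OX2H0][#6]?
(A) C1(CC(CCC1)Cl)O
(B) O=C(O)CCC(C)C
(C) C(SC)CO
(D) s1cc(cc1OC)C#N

D

[#6][OX2H0][#6] describes an aliphatic oxygen bridging two carbons with no H on the oxygen (an ether).
(A) has a hydroxyl group (-OH) but the oxygen has H1, not H0 bridging two carbons.
(B) has a carboxylic acid group (-C(=O)OH) but the -OH oxygen has H1; the =O is OX1, not OX2.
(C) has a hydroxyl group (-OH) but the oxygen has H1, not H0 bridging two carbons.
(D) contains a methoxy ether (-OCH3), which satisfies every atom and bond constraint.
So the answer is (D).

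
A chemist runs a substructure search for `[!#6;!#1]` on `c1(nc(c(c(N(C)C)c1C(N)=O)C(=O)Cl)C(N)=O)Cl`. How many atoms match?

9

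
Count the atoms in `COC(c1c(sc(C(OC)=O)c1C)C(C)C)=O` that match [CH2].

The query [CH2] means: aliphatic carbon with exactly two hydrogens.
Check the 17 heavy atoms by environment: 1× s (aromatic, H0) → no; 4× c (aromatic, H0) → no; 2× C (H0) → no; 4× O (H0) → no; 5× C (H3) → no; 1× C (H1) → no.
No environment satisfies the query, so 0 matching atoms.

0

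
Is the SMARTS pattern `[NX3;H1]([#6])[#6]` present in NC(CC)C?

The pattern [NX3;H1]([#6])[#6] describes a trivalent nitrogen with one H, bonded to two carbons — a secondary amine.
The closest candidate here is a primary amino group (-NH2), but the nitrogen has H2 and only one carbon neighbour. No other fragment satisfies the full query, so there is no match.

No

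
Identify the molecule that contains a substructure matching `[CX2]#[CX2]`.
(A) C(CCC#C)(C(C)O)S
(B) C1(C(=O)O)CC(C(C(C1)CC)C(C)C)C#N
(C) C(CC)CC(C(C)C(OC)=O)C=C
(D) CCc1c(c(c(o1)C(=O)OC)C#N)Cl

[CX2]#[CX2] describes a carbon-carbon triple bond (an alkyne).
(A) contains an ethynyl group (-C#CH), which satisfies every atom and bond constraint.
(B) has a nitrile (-C#N) but the triple bond is C#N, not C#C.
(C) has a vinyl group (-CH=CH2) but the C=C is a double bond; both carbons are CX3, not CX2.
(D) has a nitrile (-C#N) but the triple bond is C#N, not C#C.
So the answer is (A).

A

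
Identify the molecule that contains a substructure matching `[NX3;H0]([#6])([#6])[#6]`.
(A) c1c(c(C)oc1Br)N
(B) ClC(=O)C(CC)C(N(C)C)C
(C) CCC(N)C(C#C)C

B

[NX3;H0]([#6])([#6])[#6] describes a trivalent nitrogen with no H, bonded to three carbons (a tertiary amine).
(A) has a primary amino group (-NH2) but the nitrogen has H2, not H0 with three carbons.
(B) contains a dimethylamino group (-N(CH3)2), which satisfies every atom and bond constraint.
(C) has a primary amino group (-NH2) but the nitrogen has H2, not H0 with three carbons.
So the answer is (B).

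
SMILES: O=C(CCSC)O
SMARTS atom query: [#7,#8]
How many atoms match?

2

The query [#7,#8] means: nitrogen or oxygen (comma = OR).
Check the 7 heavy atoms by environment: 4× C → no; 2× O → match; 1× S → no.
That gives 2 matching atoms.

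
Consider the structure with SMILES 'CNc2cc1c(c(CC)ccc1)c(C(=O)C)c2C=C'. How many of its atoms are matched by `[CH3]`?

The query [CH3] means: aliphatic carbon with exactly three hydrogens.
Check the 19 heavy atoms by environment: 6× c (aromatic, H0) → no; 4× c (aromatic, H1) → no; 1× N (H1) → no; 3× C (H3) → match; 1× C (H1) → no; 2× C (H2) → no; 1× C (H0) → no; 1× O (H0) → no.
That gives 3 matching atoms.

3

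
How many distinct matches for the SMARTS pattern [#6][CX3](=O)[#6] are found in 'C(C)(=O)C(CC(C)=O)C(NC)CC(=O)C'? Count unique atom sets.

[#6][CX3](=O)[#6] is the SMARTS for a ketone: a carbonyl carbon (no H) flanked by two carbons.
The molecule carries 3 separate instances of an acetyl/ketone group (-C(=O)CH3) meeting every constraint; each maps to a distinct set of atoms, giving 3 matches.

3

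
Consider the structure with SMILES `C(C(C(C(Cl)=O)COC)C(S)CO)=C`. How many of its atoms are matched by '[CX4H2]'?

Check the 14 heavy atoms by environment: 2× C (H2, X4) → match; 3× C (H1, X4) → no; 1× C (H1, X3) → no; 1× C (H2, X3) → no; 1× O (H1, X2) → no; 1× O (H0, X2) → no; 1× C (H3, X4) → no; 1× C (H0, X3) → no; 1× O (H0, X1) → no; 1× Cl (H0, X1) → no; 1× S (H1, X2) → no.
That gives 2 matching atoms.

2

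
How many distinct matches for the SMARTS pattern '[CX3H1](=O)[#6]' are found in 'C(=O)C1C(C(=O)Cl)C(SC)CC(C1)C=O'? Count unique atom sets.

2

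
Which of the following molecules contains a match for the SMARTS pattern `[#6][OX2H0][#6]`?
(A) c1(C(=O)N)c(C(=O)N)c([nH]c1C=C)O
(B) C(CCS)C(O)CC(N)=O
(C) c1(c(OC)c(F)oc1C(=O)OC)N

[#6][OX2H0][#6] describes an aliphatic oxygen bridging two carbons with no H on the oxygen (an ether).
(A) has a hydroxyl group (-OH) but the oxygen has H1, not H0 bridging two carbons.
(B) has a hydroxyl group (-OH) but the oxygen has H1, not H0 bridging two carbons.
(C) contains a methoxy ether (-OCH3), which satisfies every atom and bond constraint.
So the answer is (C).

C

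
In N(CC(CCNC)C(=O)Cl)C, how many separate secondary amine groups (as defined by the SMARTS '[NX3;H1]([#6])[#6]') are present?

2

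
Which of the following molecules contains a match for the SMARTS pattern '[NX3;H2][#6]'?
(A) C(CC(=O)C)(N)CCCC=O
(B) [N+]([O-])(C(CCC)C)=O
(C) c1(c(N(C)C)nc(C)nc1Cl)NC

A

[NX3;H2][#6] describes a trivalent nitrogen with two H attached to carbon (a primary amine).
(A) contains a primary amino group (-NH2), which satisfies every atom and bond constraint.
(B) has a nitro group (-[N+](=O)[O-]) but the nitrogen is [N+] with no H, not NX3H2.
(C) has a dimethylamino group (-N(CH3)2) but the nitrogen has H0, not H2.
So the answer is (A).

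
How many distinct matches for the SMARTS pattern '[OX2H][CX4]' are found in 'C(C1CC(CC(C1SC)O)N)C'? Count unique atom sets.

1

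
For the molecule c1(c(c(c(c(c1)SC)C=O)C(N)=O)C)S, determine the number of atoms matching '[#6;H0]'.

6

The query [#6;H0] means: any carbon with no attached hydrogen.
Check the 15 heavy atoms by environment: 1× c (aromatic, H1) → no; 5× c (aromatic, H0) → match; 1× S (H0) → no; 2× C (H3) → no; 1× C (H1) → no; 2× O (H0) → no; 1× S (H1) → no; 1× C (H0) → match; 1× N (H2) → no.
Summing the matching environments: 5 + 1 = 6 matching atoms.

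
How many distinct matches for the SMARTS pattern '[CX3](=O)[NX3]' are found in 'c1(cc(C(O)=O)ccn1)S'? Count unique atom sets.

[CX3](=O)[NX3] is the SMARTS for an amide: a carbonyl carbon bonded to a trivalent nitrogen.
The molecule has a carboxylic acid group (-C(=O)OH), but the carbonyl is bonded to O, not to an NX3 nitrogen; nothing else fits, so there are 0 matches.

0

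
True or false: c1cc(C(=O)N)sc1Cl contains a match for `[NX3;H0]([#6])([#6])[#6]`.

False

The pattern [NX3;H0]([#6])([#6])[#6] describes a trivalent nitrogen with no H, bonded to three carbons — a tertiary amine.
The closest candidate here is a primary amide (-C(=O)NH2), but the amide nitrogen has H2 and only one carbon neighbour. No other fragment satisfies the full query, so there is no match.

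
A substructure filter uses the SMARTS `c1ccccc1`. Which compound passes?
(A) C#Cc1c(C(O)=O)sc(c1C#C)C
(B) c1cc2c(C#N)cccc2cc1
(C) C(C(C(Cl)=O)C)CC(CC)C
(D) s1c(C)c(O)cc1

B

c1ccccc1 describes six aromatic carbons in a ring (a benzene ring).
(A) has a methyl group (-CH3) but no six-membered all-carbon aromatic ring is present.
(B) contains the required atom environment, so the pattern matches.
(C) has a methyl group (-CH3) but no six-membered all-carbon aromatic ring is present.
(D) has a methyl group (-CH3) but no six-membered all-carbon aromatic ring is present.
So the answer is (B).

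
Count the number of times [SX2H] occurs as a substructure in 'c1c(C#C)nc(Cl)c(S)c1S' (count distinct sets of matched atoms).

[SX2H] is the SMARTS for a thiol: an aliphatic sulfur with two connections, one being H.
The molecule carries 2 separate instances of a thiol (-SH) meeting every constraint; each maps to a distinct set of atoms, giving 2 matches.

2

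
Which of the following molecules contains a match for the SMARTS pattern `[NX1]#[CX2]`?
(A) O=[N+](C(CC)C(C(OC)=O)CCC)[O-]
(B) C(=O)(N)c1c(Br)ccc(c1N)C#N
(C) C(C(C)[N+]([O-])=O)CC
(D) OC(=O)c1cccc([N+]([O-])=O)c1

B

[NX1]#[CX2] describes a nitrogen triple-bonded to a two-connected carbon (a nitrile).
(A) has a nitro group (-[N+](=O)[O-]) but there is no C#N triple bond.
(B) contains a nitrile (-C#N), which satisfies every atom and bond constraint.
(C) has a nitro group (-[N+](=O)[O-]) but there is no C#N triple bond.
(D) has a nitro group (-[N+](=O)[O-]) but there is no C#N triple bond.
So the answer is (B).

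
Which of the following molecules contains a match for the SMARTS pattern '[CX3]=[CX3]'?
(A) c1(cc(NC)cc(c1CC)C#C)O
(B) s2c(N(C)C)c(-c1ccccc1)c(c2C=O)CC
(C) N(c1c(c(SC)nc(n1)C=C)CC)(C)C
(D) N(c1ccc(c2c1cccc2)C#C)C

C

[CX3]=[CX3] describes a non-aromatic C=C double bond between two sp2 carbons (an alkene).
(A) has an ethyl group (-CH2CH3) but its C-C bond is a single bond between CX4 carbons, not CX3=CX3.
(B) has an ethyl group (-CH2CH3) but its C-C bond is a single bond between CX4 carbons, not CX3=CX3.
(C) contains a vinyl group (-CH=CH2), which satisfies every atom and bond constraint.
(D) has an ethynyl group (-C#CH) but the C-C bond is a triple bond, not a double bond.
So the answer is (C).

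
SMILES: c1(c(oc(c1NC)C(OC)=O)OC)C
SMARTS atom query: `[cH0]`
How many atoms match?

The query [cH0] means: aromatic carbon with no attached hydrogen (substituted or ring-fusion).
Check the 14 heavy atoms by environment: 1× o (aromatic, H0) → no; 4× c (aromatic, H0) → match; 3× O (H0) → no; 4× C (H3) → no; 1× N (H1) → no; 1× C (H0) → no.
That gives 4 matching atoms.

4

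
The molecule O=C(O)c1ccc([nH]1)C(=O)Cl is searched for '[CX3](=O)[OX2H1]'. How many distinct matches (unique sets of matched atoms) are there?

1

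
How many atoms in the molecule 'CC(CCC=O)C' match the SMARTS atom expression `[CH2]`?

2

The query [CH2] means: aliphatic carbon with exactly two hydrogens.
Check the 7 heavy atoms by environment: 2× C (H2) → match; 2× C (H1) → no; 1× O (H0) → no; 2× C (H3) → no.
That gives 2 matching atoms.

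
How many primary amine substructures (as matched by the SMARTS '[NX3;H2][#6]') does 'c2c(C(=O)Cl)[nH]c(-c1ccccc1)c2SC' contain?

0

[NX3;H2][#6] is the SMARTS for a primary amine: a trivalent nitrogen with two H attached to carbon.
No fragment in the molecule satisfies every constraint, giving 0 matches.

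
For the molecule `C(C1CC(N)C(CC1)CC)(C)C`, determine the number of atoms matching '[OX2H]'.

0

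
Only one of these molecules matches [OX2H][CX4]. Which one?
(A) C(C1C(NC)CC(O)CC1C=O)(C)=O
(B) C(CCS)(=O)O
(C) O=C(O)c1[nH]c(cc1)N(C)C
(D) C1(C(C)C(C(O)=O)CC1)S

[OX2H][CX4] describes a hydroxyl oxygen bound to an sp3 (X4) carbon (an aliphatic alcohol).
(A) contains a hydroxyl group (-OH), which satisfies every atom and bond constraint.
(B) has a carboxylic acid group (-C(=O)OH) but the -OH is on a CX3 carbonyl carbon, not a CX4 carbon.
(C) has a carboxylic acid group (-C(=O)OH) but the -OH is on a CX3 carbonyl carbon, not a CX4 carbon.
(D) has a carboxylic acid group (-C(=O)OH) but the -OH is on a CX3 carbonyl carbon, not a CX4 carbon.
So the answer is (A).

A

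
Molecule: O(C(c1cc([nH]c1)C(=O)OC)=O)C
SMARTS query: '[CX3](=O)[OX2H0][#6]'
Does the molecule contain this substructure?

Yes

The pattern [CX3](=O)[OX2H0][#6] describes a carbonyl carbon bonded to an oxygen that is itself bonded to carbon (no H on that O) — an ester.
The molecule carries a methyl-ester group (-C(=O)OCH3), whose atoms satisfy every constraint of the query, so the pattern matches.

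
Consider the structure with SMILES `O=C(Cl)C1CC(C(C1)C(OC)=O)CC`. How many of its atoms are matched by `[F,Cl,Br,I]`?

1

The query [F,Cl,Br,I] means: comma = OR; matches any of F, Cl, Br, I.
Check the 14 heavy atoms by environment: 10× C → no; 3× O → no; 1× Cl → match.
That gives 1 matching atom.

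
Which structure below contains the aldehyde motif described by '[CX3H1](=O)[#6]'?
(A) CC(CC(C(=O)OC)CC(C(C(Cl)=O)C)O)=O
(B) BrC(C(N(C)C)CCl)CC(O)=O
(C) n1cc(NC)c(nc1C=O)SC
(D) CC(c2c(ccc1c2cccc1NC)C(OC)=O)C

[CX3H1](=O)[#6] describes an sp2 carbon with one H, double-bonded to O and single-bonded to carbon (an aldehyde).
(A) has a methyl-ester group (-C(=O)OCH3) but the carbonyl carbon has H0, not H1.
(B) has a carboxylic acid group (-C(=O)OH) but the carbonyl carbon has H0 and is bonded to O, not H1.
(C) contains an aldehyde (-CHO), which satisfies every atom and bond constraint.
(D) has a methyl-ester group (-C(=O)OCH3) but the carbonyl carbon has H0, not H1.
So the answer is (C).

C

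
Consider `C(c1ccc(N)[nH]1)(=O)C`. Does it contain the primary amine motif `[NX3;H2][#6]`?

Yes

The pattern [NX3;H2][#6] describes a trivalent nitrogen with two H attached to carbon — a primary amine.
The molecule carries a primary amino group (-NH2), whose atoms satisfy every constraint of the query, so the pattern matches.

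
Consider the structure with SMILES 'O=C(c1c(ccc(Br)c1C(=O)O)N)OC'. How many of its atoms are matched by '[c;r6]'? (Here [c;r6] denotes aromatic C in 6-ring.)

The query [c;r6] means: aromatic carbon that belongs to a six-membered ring.
Check the 15 heavy atoms by environment: 6× c (aromatic, in 6-ring) → match; 3× C (acyclic) → no; 4× O (acyclic) → no; 1× N (acyclic) → no; 1× Br (acyclic) → no.
That gives 6 matching atoms.

6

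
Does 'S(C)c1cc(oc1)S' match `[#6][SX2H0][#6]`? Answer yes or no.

Yes

The pattern [#6][SX2H0][#6] describes an aliphatic sulfur bridging two carbons with no H on the sulfur — a thioether.
The molecule carries a methylthio ether (-SCH3), whose atoms satisfy every constraint of the query, so the pattern matches.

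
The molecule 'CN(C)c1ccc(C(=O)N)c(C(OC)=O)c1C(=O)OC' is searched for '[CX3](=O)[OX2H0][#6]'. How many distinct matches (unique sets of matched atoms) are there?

2

[CX3](=O)[OX2H0][#6] is the SMARTS for an ester: a carbonyl carbon bonded to an oxygen that is itself bonded to carbon (no H on that O).
The molecule carries 2 separate instances of a methyl-ester group (-C(=O)OCH3) meeting every constraint; each maps to a distinct set of atoms, giving 2 matches.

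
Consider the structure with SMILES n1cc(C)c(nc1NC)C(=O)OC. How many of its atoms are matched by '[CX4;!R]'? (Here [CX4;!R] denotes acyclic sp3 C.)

3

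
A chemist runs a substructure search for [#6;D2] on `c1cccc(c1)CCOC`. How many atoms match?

7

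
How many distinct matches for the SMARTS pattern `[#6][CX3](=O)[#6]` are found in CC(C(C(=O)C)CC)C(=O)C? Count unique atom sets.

[#6][CX3](=O)[#6] is the SMARTS for a ketone: a carbonyl carbon (no H) flanked by two carbons.
The molecule carries 2 separate instances of an acetyl/ketone group (-C(=O)CH3) meeting every constraint; each maps to a distinct set of atoms, giving 2 matches.

2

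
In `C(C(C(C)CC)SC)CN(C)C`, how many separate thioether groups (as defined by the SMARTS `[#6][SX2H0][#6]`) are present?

1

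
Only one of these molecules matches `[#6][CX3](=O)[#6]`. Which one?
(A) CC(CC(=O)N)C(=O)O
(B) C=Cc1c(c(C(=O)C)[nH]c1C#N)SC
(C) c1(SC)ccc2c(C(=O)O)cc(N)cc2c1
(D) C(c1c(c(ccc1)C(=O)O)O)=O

B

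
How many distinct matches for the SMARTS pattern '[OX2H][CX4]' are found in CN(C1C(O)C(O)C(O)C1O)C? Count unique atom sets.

4

[OX2H][CX4] is the SMARTS for an aliphatic alcohol: a hydroxyl oxygen bound to an sp3 (X4) carbon.
The molecule carries 4 separate instances of a hydroxyl group (-OH) meeting every constraint; each maps to a distinct set of atoms, giving 4 matches.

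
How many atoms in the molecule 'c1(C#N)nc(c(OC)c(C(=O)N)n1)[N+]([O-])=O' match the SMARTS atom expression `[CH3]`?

1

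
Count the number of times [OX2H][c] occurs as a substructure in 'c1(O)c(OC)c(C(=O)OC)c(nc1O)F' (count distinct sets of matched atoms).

2

[OX2H][c] is the SMARTS for a phenol: a hydroxyl oxygen attached to an aromatic carbon.
The molecule carries 2 separate instances of a hydroxyl group (-OH) meeting every constraint; each maps to a distinct set of atoms, giving 2 matches.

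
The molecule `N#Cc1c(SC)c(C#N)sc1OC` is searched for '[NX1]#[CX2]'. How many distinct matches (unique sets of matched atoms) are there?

2

[NX1]#[CX2] is the SMARTS for a nitrile: a nitrogen triple-bonded to a two-connected carbon.
The molecule carries 2 separate instances of a nitrile (-C#N) meeting every constraint; each maps to a distinct set of atoms, giving 2 matches.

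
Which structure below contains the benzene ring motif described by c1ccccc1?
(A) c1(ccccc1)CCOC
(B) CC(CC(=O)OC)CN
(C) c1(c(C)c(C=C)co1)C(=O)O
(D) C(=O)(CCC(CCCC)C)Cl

c1ccccc1 describes six aromatic carbons in a ring (a benzene ring).
(A) contains a phenyl ring, which satisfies every atom and bond constraint.
(B) has a methyl group (-CH3) but no six-membered all-carbon aromatic ring is present.
(C) has a methyl group (-CH3) but no six-membered all-carbon aromatic ring is present.
(D) has a methyl group (-CH3) but no six-membered all-carbon aromatic ring is present.
So the answer is (A).

A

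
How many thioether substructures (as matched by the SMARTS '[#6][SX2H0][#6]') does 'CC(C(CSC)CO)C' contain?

[#6][SX2H0][#6] is the SMARTS for a thioether: an aliphatic sulfur bridging two carbons with no H on the sulfur.
Exactly one fragment in the molecule meets all constraints, giving 1 match.

1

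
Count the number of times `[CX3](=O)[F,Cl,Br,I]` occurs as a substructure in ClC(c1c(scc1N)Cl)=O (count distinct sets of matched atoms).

1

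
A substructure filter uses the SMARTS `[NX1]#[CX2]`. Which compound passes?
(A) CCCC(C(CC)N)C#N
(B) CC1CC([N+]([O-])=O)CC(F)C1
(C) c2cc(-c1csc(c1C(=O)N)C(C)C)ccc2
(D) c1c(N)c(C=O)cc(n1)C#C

[NX1]#[CX2] describes a nitrogen triple-bonded to a two-connected carbon (a nitrile).
(A) contains a nitrile (-C#N), which satisfies every atom and bond constraint.
(B) has a nitro group (-[N+](=O)[O-]) but there is no C#N triple bond.
(C) has a primary amide (-C(=O)NH2) but the nitrogen is NX3, not NX1.
(D) has a primary amino group (-NH2) but the nitrogen is NX3 (three connections), not NX1 triple-bonded.
So the answer is (A).

A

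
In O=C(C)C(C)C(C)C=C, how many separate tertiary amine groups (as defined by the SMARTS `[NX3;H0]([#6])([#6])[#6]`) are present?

0

[NX3;H0]([#6])([#6])[#6] is the SMARTS for a tertiary amine: a trivalent nitrogen with no H, bonded to three carbons.
No fragment in the molecule satisfies every constraint, giving 0 matches.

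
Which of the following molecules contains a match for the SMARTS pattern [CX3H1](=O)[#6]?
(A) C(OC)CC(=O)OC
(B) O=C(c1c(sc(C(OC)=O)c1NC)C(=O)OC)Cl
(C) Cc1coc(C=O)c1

C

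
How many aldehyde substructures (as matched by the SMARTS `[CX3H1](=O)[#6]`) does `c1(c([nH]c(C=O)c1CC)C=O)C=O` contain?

3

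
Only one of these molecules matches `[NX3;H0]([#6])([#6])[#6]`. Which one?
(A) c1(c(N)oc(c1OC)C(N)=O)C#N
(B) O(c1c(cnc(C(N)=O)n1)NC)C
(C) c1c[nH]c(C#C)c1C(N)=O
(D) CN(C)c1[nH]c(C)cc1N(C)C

D

[NX3;H0]([#6])([#6])[#6] describes a trivalent nitrogen with no H, bonded to three carbons (a tertiary amine).
(A) has a primary amino group (-NH2) but the nitrogen has H2, not H0 with three carbons.
(B) has an N-methylamino group (-NHCH3) but the nitrogen still has one H (H1), not H0.
(C) has a primary amide (-C(=O)NH2) but the amide nitrogen has H2 and only one carbon neighbour.
(D) contains a dimethylamino group (-N(CH3)2), which satisfies every atom and bond constraint.
So the answer is (D).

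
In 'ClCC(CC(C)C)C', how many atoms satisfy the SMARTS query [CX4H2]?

2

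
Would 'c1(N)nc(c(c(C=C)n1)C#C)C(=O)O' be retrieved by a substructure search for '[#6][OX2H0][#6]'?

No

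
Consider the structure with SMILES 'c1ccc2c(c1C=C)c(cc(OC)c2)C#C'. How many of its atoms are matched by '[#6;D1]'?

3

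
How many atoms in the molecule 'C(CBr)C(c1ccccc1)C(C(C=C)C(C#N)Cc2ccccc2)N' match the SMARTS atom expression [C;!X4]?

3

The query [C;!X4] means: aliphatic carbon that does not have four total connections.
Check the 25 heavy atoms by environment: 7× C (X4) → no; 2× C (X3) → match; 12× c (aromatic, X3) → no; 1× C (X2) → match; 1× N (X1) → no; 1× N (X3) → no; 1× Br (X1) → no.
Summing the matching environments: 2 + 1 = 3 matching atoms.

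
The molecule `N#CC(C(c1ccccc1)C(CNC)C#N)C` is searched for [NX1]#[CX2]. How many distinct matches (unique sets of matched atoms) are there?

2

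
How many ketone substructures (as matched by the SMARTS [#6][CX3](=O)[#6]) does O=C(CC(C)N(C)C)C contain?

1

[#6][CX3](=O)[#6] is the SMARTS for a ketone: a carbonyl carbon (no H) flanked by two carbons.
Exactly one fragment in the molecule meets all constraints, giving 1 match.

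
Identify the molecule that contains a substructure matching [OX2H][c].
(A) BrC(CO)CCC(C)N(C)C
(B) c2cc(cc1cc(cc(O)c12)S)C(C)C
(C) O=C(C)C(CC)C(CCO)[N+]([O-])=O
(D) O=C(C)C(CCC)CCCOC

B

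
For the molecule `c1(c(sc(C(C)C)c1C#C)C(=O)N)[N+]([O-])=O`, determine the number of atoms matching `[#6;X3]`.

5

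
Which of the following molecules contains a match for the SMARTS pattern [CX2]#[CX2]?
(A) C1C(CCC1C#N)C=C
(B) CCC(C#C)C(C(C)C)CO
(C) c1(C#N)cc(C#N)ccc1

B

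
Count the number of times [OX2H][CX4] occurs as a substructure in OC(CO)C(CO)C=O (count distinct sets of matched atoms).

[OX2H][CX4] is the SMARTS for an aliphatic alcohol: a hydroxyl oxygen bound to an sp3 (X4) carbon.
The molecule carries 3 separate instances of a hydroxyl group (-OH) meeting every constraint; each maps to a distinct set of atoms, giving 3 matches.

3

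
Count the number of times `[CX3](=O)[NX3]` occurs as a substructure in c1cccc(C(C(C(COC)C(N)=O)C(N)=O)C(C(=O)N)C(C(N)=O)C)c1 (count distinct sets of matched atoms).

4

[CX3](=O)[NX3] is the SMARTS for an amide: a carbonyl carbon bonded to a trivalent nitrogen.
The molecule carries 4 separate instances of a primary amide (-C(=O)NH2) meeting every constraint; each maps to a distinct set of atoms, giving 4 matches.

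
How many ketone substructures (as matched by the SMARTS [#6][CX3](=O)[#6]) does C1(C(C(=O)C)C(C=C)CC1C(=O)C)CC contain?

[#6][CX3](=O)[#6] is the SMARTS for a ketone: a carbonyl carbon (no H) flanked by two carbons.
The molecule carries 2 separate instances of an acetyl/ketone group (-C(=O)CH3) meeting every constraint; each maps to a distinct set of atoms, giving 2 matches.

2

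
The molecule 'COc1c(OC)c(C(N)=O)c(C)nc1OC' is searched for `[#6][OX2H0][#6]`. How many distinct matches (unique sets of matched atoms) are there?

[#6][OX2H0][#6] is the SMARTS for an ether: an aliphatic oxygen bridging two carbons with no H on the oxygen.
The molecule carries 3 separate instances of a methoxy ether (-OCH3) meeting every constraint; each maps to a distinct set of atoms, giving 3 matches.

3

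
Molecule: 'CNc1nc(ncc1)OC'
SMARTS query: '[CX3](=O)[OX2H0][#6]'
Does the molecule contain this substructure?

No

The pattern [CX3](=O)[OX2H0][#6] describes a carbonyl carbon bonded to an oxygen that is itself bonded to carbon (no H on that O) — an ester.
The closest candidate here is a methoxy ether (-OCH3), but the ether oxygen is not adjacent to a C=O carbon. No other fragment satisfies the full query, so there is no match.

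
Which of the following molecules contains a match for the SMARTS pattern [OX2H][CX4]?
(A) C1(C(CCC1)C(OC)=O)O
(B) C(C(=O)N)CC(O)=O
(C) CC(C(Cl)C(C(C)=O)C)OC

A

[OX2H][CX4] describes a hydroxyl oxygen bound to an sp3 (X4) carbon (an aliphatic alcohol).
(A) contains a hydroxyl group (-OH), which satisfies every atom and bond constraint.
(B) has a carboxylic acid group (-C(=O)OH) but the -OH is on a CX3 carbonyl carbon, not a CX4 carbon.
(C) has a methoxy ether (-OCH3) but the oxygen has H0 (ether), not H1.
So the answer is (A).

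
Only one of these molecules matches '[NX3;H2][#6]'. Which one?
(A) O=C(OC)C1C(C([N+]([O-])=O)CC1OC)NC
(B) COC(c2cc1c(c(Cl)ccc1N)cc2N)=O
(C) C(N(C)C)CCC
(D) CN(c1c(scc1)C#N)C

[NX3;H2][#6] describes a trivalent nitrogen with two H attached to carbon (a primary amine).
(A) has an N-methylamino group (-NHCH3) but the nitrogen bears two carbons and only one H (H1), not H2.
(B) contains a primary amino group (-NH2), which satisfies every atom and bond constraint.
(C) has a dimethylamino group (-N(CH3)2) but the nitrogen has H0, not H2.
(D) has a nitrile (-C#N) but the nitrogen is NX1 (triple-bonded), not NX3 with two H.
So the answer is (B).

B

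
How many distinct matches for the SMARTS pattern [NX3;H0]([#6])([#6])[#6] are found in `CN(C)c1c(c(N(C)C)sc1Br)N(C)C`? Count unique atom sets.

3

[NX3;H0]([#6])([#6])[#6] is the SMARTS for a tertiary amine: a trivalent nitrogen with no H, bonded to three carbons.
The molecule carries 3 separate instances of a dimethylamino group (-N(CH3)2) meeting every constraint; each maps to a distinct set of atoms, giving 3 matches.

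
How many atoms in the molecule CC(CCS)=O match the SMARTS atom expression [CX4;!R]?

3

The query [CX4;!R] means: aliphatic carbon with four total connections, not in a ring.
Check the 6 heavy atoms by environment: 3× C (X4, acyclic) → match; 1× S (X2, acyclic) → no; 1× C (X3, acyclic) → no; 1× O (X1, acyclic) → no.
That gives 3 matching atoms.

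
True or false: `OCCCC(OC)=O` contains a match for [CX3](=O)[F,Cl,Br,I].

The pattern [CX3](=O)[F,Cl,Br,I] describes a carbonyl carbon bonded to a halogen — an acyl halide.
The closest candidate here is a methyl-ester group (-C(=O)OCH3), but the carbonyl is bonded to -O-C, not to a halogen. No other fragment satisfies the full query, so there is no match.

False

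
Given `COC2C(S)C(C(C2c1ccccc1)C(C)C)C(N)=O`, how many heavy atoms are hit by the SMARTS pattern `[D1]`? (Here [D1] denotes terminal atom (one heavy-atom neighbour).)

The query [D1] means: atom with exactly one heavy-atom neighbour (degree 1).
Check the 20 heavy atoms by environment: 7× C (D3) → no; 1× O (D2) → no; 3× C (D1) → match; 1× c (aromatic, D3) → no; 5× c (aromatic, D2) → no; 1× O (D1) → match; 1× N (D1) → match; 1× S (D1) → match.
Summing the matching environments: 3 + 1 + 1 + 1 = 6 matching atoms.

6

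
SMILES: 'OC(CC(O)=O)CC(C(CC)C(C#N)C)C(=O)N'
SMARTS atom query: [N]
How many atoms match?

The query [N] means: uppercase N matches aliphatic (non-aromatic) nitrogen only.
Check the 18 heavy atoms by environment: 12× C → no; 4× O → no; 2× N → match.
That gives 2 matching atoms.

2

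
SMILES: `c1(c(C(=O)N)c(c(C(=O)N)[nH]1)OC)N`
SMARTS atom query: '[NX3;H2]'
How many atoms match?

3

The query [NX3;H2] means: aliphatic N with 3 total connections, two of them H — an -NH2 nitrogen (amine or amide).
Check the 14 heavy atoms by environment: 1× n (aromatic, H1, X3) → no; 4× c (aromatic, H0, X3) → no; 3× N (H2, X3) → match; 2× C (H0, X3) → no; 2× O (H0, X1) → no; 1× O (H0, X2) → no; 1× C (H3, X4) → no.
That gives 3 matching atoms.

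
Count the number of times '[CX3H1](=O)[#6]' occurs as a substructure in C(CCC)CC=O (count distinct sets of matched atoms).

1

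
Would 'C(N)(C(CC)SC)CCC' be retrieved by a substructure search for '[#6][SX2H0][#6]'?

Yes

The pattern [#6][SX2H0][#6] describes an aliphatic sulfur bridging two carbons with no H on the sulfur — a thioether.
The molecule carries a methylthio ether (-SCH3), whose atoms satisfy every constraint of the query, so the pattern matches.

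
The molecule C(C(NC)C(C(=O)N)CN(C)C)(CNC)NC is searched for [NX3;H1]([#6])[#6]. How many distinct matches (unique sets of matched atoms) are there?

3

[NX3;H1]([#6])[#6] is the SMARTS for a secondary amine: a trivalent nitrogen with one H, bonded to two carbons.
The molecule carries 3 separate instances of an N-methylamino group (-NHCH3) meeting every constraint; each maps to a distinct set of atoms, giving 3 matches.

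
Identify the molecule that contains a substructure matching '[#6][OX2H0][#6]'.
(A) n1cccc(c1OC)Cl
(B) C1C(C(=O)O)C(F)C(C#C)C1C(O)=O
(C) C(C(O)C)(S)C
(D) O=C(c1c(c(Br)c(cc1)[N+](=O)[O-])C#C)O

A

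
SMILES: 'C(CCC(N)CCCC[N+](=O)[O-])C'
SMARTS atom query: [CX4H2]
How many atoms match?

7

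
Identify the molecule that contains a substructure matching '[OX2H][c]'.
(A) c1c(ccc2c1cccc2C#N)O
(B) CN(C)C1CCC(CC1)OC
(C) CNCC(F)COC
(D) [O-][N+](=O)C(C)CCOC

A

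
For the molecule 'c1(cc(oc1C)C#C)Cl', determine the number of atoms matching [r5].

5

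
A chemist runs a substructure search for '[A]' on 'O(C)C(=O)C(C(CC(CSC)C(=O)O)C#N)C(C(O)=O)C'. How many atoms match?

21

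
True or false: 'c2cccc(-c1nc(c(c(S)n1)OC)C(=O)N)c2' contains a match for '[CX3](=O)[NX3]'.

True

The pattern [CX3](=O)[NX3] describes a carbonyl carbon bonded to a trivalent nitrogen — an amide.
The molecule carries a primary amide (-C(=O)NH2), whose atoms satisfy every constraint of the query, so the pattern matches.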